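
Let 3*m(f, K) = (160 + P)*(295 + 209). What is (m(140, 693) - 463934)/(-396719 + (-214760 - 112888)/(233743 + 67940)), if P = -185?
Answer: 47076023174/39894568575 ≈ 1.1800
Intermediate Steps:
m(f, K) = -4200 (m(f, K) = ((160 - 185)*(295 + 209))/3 = (-25*504)/3 = (⅓)*(-12600) = -4200)
(m(140, 693) - 463934)/(-396719 + (-214760 - 112888)/(233743 + 67940)) = (-4200 - 463934)/(-396719 + (-214760 - 112888)/(233743 + 67940)) = -468134/(-396719 - 327648/301683) = -468134/(-396719 - 327648*1/301683) = -468134/(-396719 - 109216/100561) = -468134/(-39894568575/100561) = -468134*(-100561/39894568575) = 47076023174/39894568575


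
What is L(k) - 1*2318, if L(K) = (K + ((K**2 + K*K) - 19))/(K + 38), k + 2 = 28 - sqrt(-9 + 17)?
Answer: -1173603/511 - 5345*sqrt(2)/2044 ≈ -2300.4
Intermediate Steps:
k = 26 - 2*sqrt(2) (k = -2 + (28 - sqrt(-9 + 17)) = -2 + (28 - sqrt(8)) = -2 + (28 - 2*sqrt(2)) = 26 - 2*sqrt(2) ≈ 23.172)
L(K) = (-19 + K + 2*K**2)/(38 + K) (L(K) = (K + ((K**2 + K**2) - 19))/(38 + K) = (K + (2*K**2 - 19))/(38 + K) = (K + (-19 + 2*K**2))/(38 + K) = (-19 + K + 2*K**2)/(38 + K))
L(k) - 1*2318 = (-19 + (26 - 2*sqrt(2)) + 2*(26 - 2*sqrt(2))**2)/(38 + (26 - 2*sqrt(2))) - 1*2318 = (7 - 2*sqrt(2) + 2*(26 - 2*sqrt(2))**2)/(64 - 2*sqrt(2)) - 2318 = -2318 + (7 - 2*sqrt(2) + 2*(26 - 2*sqrt(2))**2)/(64 - 2*sqrt(2))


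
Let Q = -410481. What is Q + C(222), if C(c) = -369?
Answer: -410850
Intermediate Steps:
Q + C(222) = -410481 - 369 = -410850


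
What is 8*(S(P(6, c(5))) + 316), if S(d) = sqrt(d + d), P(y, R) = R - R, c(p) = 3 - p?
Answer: 2528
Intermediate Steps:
P(y, R) = 0
S(d) = sqrt(2)*sqrt(d) (S(d) = sqrt(2*d) = sqrt(2)*sqrt(d))
8*(S(P(6, c(5))) + 316) = 8*(sqrt(2)*sqrt(0) + 316) = 8*(sqrt(2)*0 + 316) = 8*(0 + 316) = 8*316 = 2528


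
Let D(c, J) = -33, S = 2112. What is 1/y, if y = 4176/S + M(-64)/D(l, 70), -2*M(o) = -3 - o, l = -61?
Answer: 132/383 ≈ 0.34465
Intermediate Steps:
M(o) = 3/2 + o/2 (M(o) = -(-3 - o)/2 = 3/2 + o/2)
y = 383/132 (y = 4176/2112 + (3/2 + (½)*(-64))/(-33) = 4176*(1/2112) + (3/2 - 32)*(-1/33) = 87/44 - 61/2*(-1/33) = 87/44 + 61/66 = 383/132 ≈ 2.9015)
1/y = 1/(383/132) = 132/383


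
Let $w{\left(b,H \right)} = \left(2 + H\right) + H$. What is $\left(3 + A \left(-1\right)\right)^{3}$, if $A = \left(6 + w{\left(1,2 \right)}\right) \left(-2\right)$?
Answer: $19683$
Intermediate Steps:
$w{\left(b,H \right)} = 2 + 2 H$
$A = -24$ ($A = \left(6 + \left(2 + 2 \cdot 2\right)\right) \left(-2\right) = \left(6 + \left(2 + 4\right)\right) \left(-2\right) = \left(6 + 6\right) \left(-2\right) = 12 \left(-2\right) = -24$)
$\left(3 + A \left(-1\right)\right)^{3} = \left(3 - -24\right)^{3} = \left(3 + 24\right)^{3} = 27^{3} = 19683$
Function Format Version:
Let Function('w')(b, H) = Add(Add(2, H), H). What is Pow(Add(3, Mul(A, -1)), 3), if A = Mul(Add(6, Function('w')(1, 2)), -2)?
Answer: 19683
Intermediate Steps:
Function('w')(b, H) = Add(2, Mul(2, H))
A = -24 (A = Mul(Add(6, Add(2, Mul(2, 2))), -2) = Mul(Add(6, Add(2, 4)), -2) = Mul(Add(6, 6), -2) = Mul(12, -2) = -24)
Pow(Add(3, Mul(A, -1)), 3) = Pow(Add(3, Mul(-24, -1)), 3) = Pow(Add(3, 24), 3) = Pow(27, 3) = 19683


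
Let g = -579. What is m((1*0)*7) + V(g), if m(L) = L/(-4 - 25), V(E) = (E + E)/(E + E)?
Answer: 1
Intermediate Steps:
V(E) = 1 (V(E) = (2*E)/((2*E)) = (2*E)*(1/(2*E)) = 1)
m(L) = -L/29 (m(L) = L/(-29) = -L/29)
m((1*0)*7) + V(g) = -1*0*7/29 + 1 = -0*7 + 1 = -1/29*0 + 1 = 0 + 1 = 1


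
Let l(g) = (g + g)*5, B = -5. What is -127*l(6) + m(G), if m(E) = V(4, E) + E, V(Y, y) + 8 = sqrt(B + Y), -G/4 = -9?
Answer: -7592 + I ≈ -7592.0 + 1.0*I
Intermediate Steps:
G = 36 (G = -4*(-9) = 36)
V(Y, y) = -8 + sqrt(-5 + Y)
l(g) = 10*g (l(g) = (2*g)*5 = 10*g)
m(E) = -8 + I + E (m(E) = (-8 + sqrt(-5 + 4)) + E = (-8 + sqrt(-1)) + E = (-8 + I) + E = -8 + I + E)
-127*l(6) + m(G) = -1270*6 + (-8 + I + 36) = -127*60 + (28 + I) = -7620 + (28 + I) = -7592 + I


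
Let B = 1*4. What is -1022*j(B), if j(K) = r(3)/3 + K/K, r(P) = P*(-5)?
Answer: 4088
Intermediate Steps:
B = 4
r(P) = -5*P
j(K) = -4 (j(K) = -5*3/3 + K/K = -15*1/3 + 1 = -5 + 1 = -4)
-1022*j(B) = -1022*(-4) = 4088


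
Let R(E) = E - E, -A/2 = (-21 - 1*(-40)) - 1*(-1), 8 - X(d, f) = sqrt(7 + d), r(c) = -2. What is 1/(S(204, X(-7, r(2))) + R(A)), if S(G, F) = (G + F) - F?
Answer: 1/204 ≈ 0.0049020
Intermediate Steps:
X(d, f) = 8 - sqrt(7 + d)
S(G, F) = G (S(G, F) = (F + G) - F = G)
A = -40 (A = -2*((-21 - 1*(-40)) - 1*(-1)) = -2*((-21 + 40) + 1) = -2*(19 + 1) = -2*20 = -40)
R(E) = 0
1/(S(204, X(-7, r(2))) + R(A)) = 1/(204 + 0) = 1/204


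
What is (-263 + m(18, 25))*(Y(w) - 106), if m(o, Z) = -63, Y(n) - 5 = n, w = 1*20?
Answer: 26406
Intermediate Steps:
w = 20
Y(n) = 5 + n
(-263 + m(18, 25))*(Y(w) - 106) = (-263 - 63)*((5 + 20) - 106) = -326*(25 - 106) = -326*(-81) = 26406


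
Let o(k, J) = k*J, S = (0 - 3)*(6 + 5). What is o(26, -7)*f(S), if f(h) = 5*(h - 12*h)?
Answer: -330330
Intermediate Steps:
S = -33 (S = -3*11 = -33)
f(h) = -55*h (f(h) = 5*(-11*h) = -55*h)
o(k, J) = J*k
o(26, -7)*f(S) = (-7*26)*(-55*(-33)) = -182*1815 = -330330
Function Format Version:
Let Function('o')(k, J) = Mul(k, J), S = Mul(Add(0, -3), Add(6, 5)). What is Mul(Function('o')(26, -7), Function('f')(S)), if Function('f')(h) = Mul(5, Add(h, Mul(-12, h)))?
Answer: -330330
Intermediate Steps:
S = -33 (S = Mul(-3, 11) = -33)
Function('f')(h) = Mul(-55, h) (Function('f')(h) = Mul(5, Mul(-11, h)) = Mul(-55, h))
Function('o')(k, J) = Mul(J, k)
Mul(Function('o')(26, -7), Function('f')(S)) = Mul(Mul(-7, 26), Mul(-55, -33)) = Mul(-182, 1815) = -330330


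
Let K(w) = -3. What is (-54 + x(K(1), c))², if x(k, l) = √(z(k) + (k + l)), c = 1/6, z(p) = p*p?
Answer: (324 - √222)²/36 ≈ 2654.0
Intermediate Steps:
z(p) = p²
c = ⅙ ≈ 0.16667
x(k, l) = √(k + l + k²) (x(k, l) = √(k² + (k + l)) = √(k + l + k²))
(-54 + x(K(1), c))² = (-54 + √(-3 + ⅙ + (-3)²))² = (-54 + √(-3 + ⅙ + 9))² = (-54 + √(37/6))² = (-54 + √222/6)²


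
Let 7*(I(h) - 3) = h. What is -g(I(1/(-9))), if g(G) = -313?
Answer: 313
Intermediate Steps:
I(h) = 3 + h/7
-g(I(1/(-9))) = -1*(-313) = 313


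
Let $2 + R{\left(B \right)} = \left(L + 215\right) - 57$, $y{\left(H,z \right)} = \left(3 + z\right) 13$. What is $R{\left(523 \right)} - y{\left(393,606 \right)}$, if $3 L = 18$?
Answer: $-7755$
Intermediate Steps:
$y{\left(H,z \right)} = 39 + 13 z$
$L = 6$ ($L = \frac{1}{3} \cdot 18 = 6$)
$R{\left(B \right)} = 162$ ($R{\left(B \right)} = -2 + \left(\left(6 + 215\right) - 57\right) = -2 + \left(221 - 57\right) = -2 + 164 = 162$)
$R{\left(523 \right)} - y{\left(393,606 \right)} = 162 - \left(39 + 13 \cdot 606\right) = 162 - \left(39 + 7878\right) = 162 - 7917 = -7755$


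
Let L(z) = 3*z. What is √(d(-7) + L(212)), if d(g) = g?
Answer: √629 ≈ 25.080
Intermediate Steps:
√(d(-7) + L(212)) = √(-7 + 3*212) = √(-7 + 636) = √629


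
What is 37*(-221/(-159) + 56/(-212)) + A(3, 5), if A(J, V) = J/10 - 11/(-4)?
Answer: 142159/3180 ≈ 44.704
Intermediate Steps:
A(J, V) = 11/4 + J/10 (A(J, V) = J*(⅒) - 11*(-¼) = J/10 + 11/4 = 11/4 + J/10)
37*(-221/(-159) + 56/(-212)) + A(3, 5) = 37*(-221/(-159) + 56/(-212)) + (11/4 + (⅒)*3) = 37*(-221*(-1/159) + 56*(-1/212)) + (11/4 + 3/10) = 37*(221/159 - 14/53) + 61/20 = 37*(179/159) + 61/20 = 6623/159 + 61/20 = 142159/3180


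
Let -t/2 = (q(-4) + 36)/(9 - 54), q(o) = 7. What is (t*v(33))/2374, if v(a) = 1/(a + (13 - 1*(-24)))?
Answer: 43/3739050 ≈ 1.1500e-5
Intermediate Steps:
v(a) = 1/(37 + a) (v(a) = 1/(a + (13 + 24)) = 1/(a + 37) = 1/(37 + a))
t = 86/45 (t = -2*(7 + 36)/(9 - 54) = -86/(-45) = -86*(-1)/45 = -2*(-43/45) = 86/45 ≈ 1.9111)
(t*v(33))/2374 = (86/(45*(37 + 33)))/2374 = ((86/45)/70)*(1/2374) = ((86/45)*(1/70))*(1/2374) = (43/1575)*(1/2374) = 43/3739050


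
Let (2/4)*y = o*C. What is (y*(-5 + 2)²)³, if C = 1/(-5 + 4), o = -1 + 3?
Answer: -46656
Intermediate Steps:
o = 2
C = -1 (C = 1/(-1) = -1)
y = -4 (y = 2*(2*(-1)) = 2*(-2) = -4)
(y*(-5 + 2)²)³ = (-4*(-5 + 2)²)³ = (-4*(-3)²)³ = (-4*9)³ = (-36)³ = -46656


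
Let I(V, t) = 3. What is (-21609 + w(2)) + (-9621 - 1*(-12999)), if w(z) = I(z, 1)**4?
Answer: -18150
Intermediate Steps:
w(z) = 81 (w(z) = 3**4 = 81)
(-21609 + w(2)) + (-9621 - 1*(-12999)) = (-21609 + 81) + (-9621 - 1*(-12999)) = -21528 + (-9621 + 12999) = -21528 + 3378 = -18150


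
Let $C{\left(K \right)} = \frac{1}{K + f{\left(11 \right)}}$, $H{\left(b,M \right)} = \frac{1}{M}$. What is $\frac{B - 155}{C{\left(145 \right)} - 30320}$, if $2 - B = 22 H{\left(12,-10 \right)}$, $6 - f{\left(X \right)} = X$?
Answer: $\frac{1624}{326523} \approx 0.0049736$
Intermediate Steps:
$f{\left(X \right)} = 6 - X$
$C{\left(K \right)} = \frac{1}{-5 + K}$ ($C{\left(K \right)} = \frac{1}{K + \left(6 - 11\right)} = \frac{1}{K - 5} = \frac{1}{-5 + K}$)
$B = \frac{21}{5}$ ($B = 2 - \frac{22}{-10} = 2 - 22 \left(- \frac{1}{10}\right) = 2 - - \frac{11}{5} = 2 + \frac{11}{5} = \frac{21}{5} \approx 4.2$)
$\frac{B - 155}{C{\left(145 \right)} - 30320} = \frac{\frac{21}{5} - 155}{\frac{1}{-5 + 145} - 30320} = - \frac{754}{5 \left(\frac{1}{140} - 30320\right)} = - \frac{754}{5 \left(- \frac{4244799}{140}\right)} = \left(- \frac{754}{5}\right) \left(- \frac{140}{4244799}\right) = \frac{1624}{326523}$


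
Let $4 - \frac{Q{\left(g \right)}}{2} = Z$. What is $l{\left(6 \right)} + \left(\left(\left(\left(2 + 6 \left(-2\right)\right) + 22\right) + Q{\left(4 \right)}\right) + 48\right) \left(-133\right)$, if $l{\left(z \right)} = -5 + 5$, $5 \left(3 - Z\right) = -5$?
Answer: $-7980$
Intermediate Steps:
$Z = 4$ ($Z = 3 - -1 = 3 + 1 = 4$)
$Q{\left(g \right)} = 0$ ($Q{\left(g \right)} = 8 - 8 = 0$)
$l{\left(z \right)} = 0$
$l{\left(6 \right)} + \left(\left(\left(\left(2 + 6 \left(-2\right)\right) + 22\right) + Q{\left(4 \right)}\right) + 48\right) \left(-133\right) = 0 + \left(\left(\left(\left(2 + 6 \left(-2\right)\right) + 22\right) + 0\right) + 48\right) \left(-133\right) = 0 + \left(\left(\left(\left(2 - 12\right) + 22\right) + 0\right) + 48\right) \left(-133\right) = 0 + \left(\left(\left(-10 + 22\right) + 0\right) + 48\right) \left(-133\right) = 0 + \left(\left(12 + 0\right) + 48\right) \left(-133\right) = 0 + \left(12 + 48\right) \left(-133\right) = 0 + 60 \left(-133\right) = 0 - 7980 = -7980$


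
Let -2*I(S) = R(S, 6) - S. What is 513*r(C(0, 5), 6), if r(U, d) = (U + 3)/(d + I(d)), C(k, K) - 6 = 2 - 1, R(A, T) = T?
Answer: 855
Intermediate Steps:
C(k, K) = 7 (C(k, K) = 6 + (2 - 1) = 6 + 1 = 7)
I(S) = -3 + S/2 (I(S) = -(6 - S)/2 = -3 + S/2)
r(U, d) = (3 + U)/(-3 + 3*d/2) (r(U, d) = (U + 3)/(d + (-3 + d/2)) = (3 + U)/(-3 + 3*d/2))
513*r(C(0, 5), 6) = 513*(2*(3 + 7)/(3*(-2 + 6))) = 513*((2/3)*10/4) = 513*((2/3)*(1/4)*10) = 513*(5/3) = 855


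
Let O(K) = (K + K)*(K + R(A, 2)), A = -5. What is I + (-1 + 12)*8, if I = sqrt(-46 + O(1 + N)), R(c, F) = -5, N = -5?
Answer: 88 + sqrt(26) ≈ 93.099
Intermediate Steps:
O(K) = 2*K*(-5 + K) (O(K) = (K + K)*(K - 5) = (2*K)*(-5 + K) = 2*K*(-5 + K))
I = sqrt(26) (I = sqrt(-46 + 2*(1 - 5)*(-5 + (1 - 5))) = sqrt(-46 + 2*(-4)*(-5 - 4)) = sqrt(-46 + 2*(-4)*(-9)) = sqrt(-46 + 72) = sqrt(26) ≈ 5.0990)
I + (-1 + 12)*8 = sqrt(26) + (-1 + 12)*8 = sqrt(26) + 11*8 = sqrt(26) + 88 = 88 + sqrt(26)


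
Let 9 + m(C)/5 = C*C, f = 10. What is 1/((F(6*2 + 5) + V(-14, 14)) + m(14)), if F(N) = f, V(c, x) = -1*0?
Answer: 1/945 ≈ 0.0010582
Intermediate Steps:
V(c, x) = 0
m(C) = -45 + 5*C² (m(C) = -45 + 5*(C*C) = -45 + 5*C²)
F(N) = 10
1/((F(6*2 + 5) + V(-14, 14)) + m(14)) = 1/((10 + 0) + (-45 + 5*14²)) = 1/(10 + (-45 + 5*196)) = 1/(10 + (-45 + 980)) = 1/(10 + 935) = 1/945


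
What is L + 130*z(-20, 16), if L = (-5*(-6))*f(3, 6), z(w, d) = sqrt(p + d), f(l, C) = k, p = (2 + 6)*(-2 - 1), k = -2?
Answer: -60 + 260*I*sqrt(2) ≈ -60.0 + 367.7*I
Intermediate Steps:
p = -24 (p = 8*(-3) = -24)
f(l, C) = -2
z(w, d) = sqrt(-24 + d)
L = -60 (L = -5*(-6)*(-2) = 30*(-2) = -60)
L + 130*z(-20, 16) = -60 + 130*sqrt(-24 + 16) = -60 + 130*sqrt(-8) = -60 + 130*(2*I*sqrt(2)) = -60 + 260*I*sqrt(2)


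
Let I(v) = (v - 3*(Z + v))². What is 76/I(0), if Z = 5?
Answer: 76/225 ≈ 0.33778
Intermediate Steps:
I(v) = (-15 - 2*v)² (I(v) = (v - 3*(5 + v))² = (v + (-15 - 3*v))² = (-15 - 2*v)²)
76/I(0) = 76/(15 + 2*0)² = 76/(15 + 0)² = 76/15² = 76/225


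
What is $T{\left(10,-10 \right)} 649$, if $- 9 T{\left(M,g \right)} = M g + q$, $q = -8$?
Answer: $7788$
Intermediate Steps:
$T{\left(M,g \right)} = \frac{8}{9} - \frac{M g}{9}$ ($T{\left(M,g \right)} = - \frac{M g - 8}{9} = - \frac{-8 + M g}{9} = \frac{8}{9} - \frac{M g}{9}$)
$T{\left(10,-10 \right)} 649 = \left(\frac{8}{9} - \frac{10}{9} \left(-10\right)\right) 649 = \left(\frac{8}{9} + \frac{100}{9}\right) 649 = 12 \cdot 649 = 7788$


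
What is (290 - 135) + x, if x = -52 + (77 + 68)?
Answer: 248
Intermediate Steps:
x = 93 (x = -52 + 145 = 93)
(290 - 135) + x = (290 - 135) + 93 = 155 + 93 = 248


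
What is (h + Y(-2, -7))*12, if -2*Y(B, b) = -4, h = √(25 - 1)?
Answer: 24 + 24*√6 ≈ 82.788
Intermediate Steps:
h = 2*√6 (h = √24 = 2*√6 ≈ 4.8990)
Y(B, b) = 2 (Y(B, b) = -½*(-4) = 2)
(h + Y(-2, -7))*12 = (2*√6 + 2)*12 = (2 + 2*√6)*12 = 24 + 24*√6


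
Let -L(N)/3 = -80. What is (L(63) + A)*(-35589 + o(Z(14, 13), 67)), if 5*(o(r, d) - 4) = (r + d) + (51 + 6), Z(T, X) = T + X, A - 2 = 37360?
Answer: -6684657948/5 ≈ -1.3369e+9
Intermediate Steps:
L(N) = 240 (L(N) = -3*(-80) = 240)
A = 37362 (A = 2 + 37360 = 37362)
o(r, d) = 77/5 + d/5 + r/5 (o(r, d) = 4 + ((r + d) + (51 + 6))/5 = 4 + ((d + r) + 57)/5 = 4 + (57 + d + r)/5 = 4 + (57/5 + d/5 + r/5) = 77/5 + d/5 + r/5)
(L(63) + A)*(-35589 + o(Z(14, 13), 67)) = (240 + 37362)*(-35589 + (77/5 + (⅕)*67 + (14 + 13)/5)) = 37602*(-35589 + (77/5 + 67/5 + (⅕)*27)) = 37602*(-35589 + (77/5 + 67/5 + 27/5)) = 37602*(-35589 + 171/5) = 37602*(-177774/5) = -6684657948/5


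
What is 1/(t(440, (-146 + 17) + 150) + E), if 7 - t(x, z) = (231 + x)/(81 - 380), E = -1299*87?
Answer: -299/33788123 ≈ -8.8493e-6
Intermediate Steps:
E = -113013
t(x, z) = 2324/299 + x/299 (t(x, z) = 7 - (231 + x)/(81 - 380) = 7 - (231 + x)/(-299) = 7 - (231 + x)*(-1)/299 = 7 - (-231/299 - x/299) = 7 + (231/299 + x/299) = 2324/299 + x/299)
1/(t(440, (-146 + 17) + 150) + E) = 1/((2324/299 + (1/299)*440) - 113013) = 1/((2324/299 + 440/299) - 113013) = 1/(2764/299 - 113013) = 1/(-33788123/299) = -299/33788123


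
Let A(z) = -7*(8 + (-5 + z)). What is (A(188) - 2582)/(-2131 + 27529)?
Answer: -3919/25398 ≈ -0.15430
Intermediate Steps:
A(z) = -21 - 7*z (A(z) = -7*(3 + z) = -21 - 7*z)
(A(188) - 2582)/(-2131 + 27529) = ((-21 - 7*188) - 2582)/(-2131 + 27529) = ((-21 - 1316) - 2582)/25398 = (-1337 - 2582)*(1/25398) = -3919*1/25398 = -3919/25398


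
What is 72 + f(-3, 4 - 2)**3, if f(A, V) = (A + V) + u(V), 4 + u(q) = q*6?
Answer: 415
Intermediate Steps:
u(q) = -4 + 6*q (u(q) = -4 + q*6 = -4 + 6*q)
f(A, V) = -4 + A + 7*V (f(A, V) = (A + V) + (-4 + 6*V) = -4 + A + 7*V)
72 + f(-3, 4 - 2)**3 = 72 + (-4 - 3 + 7*(4 - 2))**3 = 72 + (-4 - 3 + 7*2)**3 = 72 + (-4 - 3 + 14)**3 = 72 + 7**3 = 72 + 343 = 415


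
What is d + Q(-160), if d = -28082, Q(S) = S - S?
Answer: -28082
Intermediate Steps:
Q(S) = 0
d + Q(-160) = -28082 + 0 = -28082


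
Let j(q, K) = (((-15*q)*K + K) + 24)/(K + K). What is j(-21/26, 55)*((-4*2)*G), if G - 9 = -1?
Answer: -310064/715 ≈ -433.66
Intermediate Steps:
G = 8 (G = 9 - 1 = 8)
j(q, K) = (24 + K - 15*K*q)/(2*K) (j(q, K) = ((-15*K*q + K) + 24)/((2*K)) = ((K - 15*K*q) + 24)*(1/(2*K)) = (24 + K - 15*K*q)*(1/(2*K)) = (24 + K - 15*K*q)/(2*K))
j(-21/26, 55)*((-4*2)*G) = ((1/2)*(24 - 1*55*(-1 + 15*(-21/26)))/55)*(-4*2*8) = ((1/2)*(1/55)*(24 - 1*55*(-1 + 15*(-21*1/26))))*(-8*8) = ((1/2)*(1/55)*(24 - 1*55*(-1 + 15*(-21/26))))*(-64) = ((1/2)*(1/55)*(24 - 1*55*(-1 - 315/26)))*(-64) = ((1/2)*(1/55)*(24 - 1*55*(-341/26)))*(-64) = ((1/2)*(1/55)*(24 + 18755/26))*(-64) = ((1/2)*(1/55)*(19379/26))*(-64) = (19379/2860)*(-64) = -310064/715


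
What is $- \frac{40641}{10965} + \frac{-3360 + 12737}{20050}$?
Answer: $- \frac{47468883}{14656550} \approx -3.2387$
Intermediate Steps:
$- \frac{40641}{10965} + \frac{-3360 + 12737}{20050} = \left(-40641\right) \frac{1}{10965} + 9377 \cdot \frac{1}{20050} = - \frac{13547}{3655} + \frac{9377}{20050} = - \frac{47468883}{14656550}$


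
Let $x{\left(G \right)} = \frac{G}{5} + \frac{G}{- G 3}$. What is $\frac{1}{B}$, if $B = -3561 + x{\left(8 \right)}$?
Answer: $- \frac{15}{53396} \approx -0.00028092$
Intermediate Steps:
$x{\left(G \right)} = - \frac{1}{3} + \frac{G}{5}$ ($x{\left(G \right)} = G \frac{1}{5} + \frac{G}{\left(-3\right) G} = \frac{G}{5} + G \left(- \frac{1}{3 G}\right) = \frac{G}{5} - \frac{1}{3} = - \frac{1}{3} + \frac{G}{5}$)
$B = - \frac{53396}{15}$ ($B = -3561 + \left(- \frac{1}{3} + \frac{1}{5} \cdot 8\right) = -3561 + \left(- \frac{1}{3} + \frac{8}{5}\right) = -3561 + \frac{19}{15} = - \frac{53396}{15} \approx -3559.7$)
$\frac{1}{B} = \frac{1}{- \frac{53396}{15}} = - \frac{15}{53396}$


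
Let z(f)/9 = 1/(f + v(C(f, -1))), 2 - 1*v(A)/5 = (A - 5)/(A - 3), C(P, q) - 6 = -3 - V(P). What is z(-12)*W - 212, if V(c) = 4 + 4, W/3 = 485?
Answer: -19792/11 ≈ -1799.3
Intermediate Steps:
W = 1455 (W = 3*485 = 1455)
V(c) = 8
C(P, q) = -5 (C(P, q) = 6 + (-3 - 1*8) = 6 + (-3 - 8) = 6 - 11 = -5)
v(A) = 10 - 5*(-5 + A)/(-3 + A) (v(A) = 10 - 5*(A - 5)/(A - 3) = 10 - 5*(-5 + A)/(-3 + A))
z(f) = 9/(15/4 + f) (z(f) = 9/(f + 5*(-1 - 5)/(-3 - 5)) = 9/(f + 5*(-6)/(-8)) = 9/(f + 5*(-⅛)*(-6)) = 9/(f + 15/4) = 9/(15/4 + f))
z(-12)*W - 212 = (36/(15 + 4*(-12)))*1455 - 212 = (36/(15 - 48))*1455 - 212 = (36/(-33))*1455 - 212 = (36*(-1/33))*1455 - 212 = -12/11*1455 - 212 = -17460/11 - 212 = -19792/11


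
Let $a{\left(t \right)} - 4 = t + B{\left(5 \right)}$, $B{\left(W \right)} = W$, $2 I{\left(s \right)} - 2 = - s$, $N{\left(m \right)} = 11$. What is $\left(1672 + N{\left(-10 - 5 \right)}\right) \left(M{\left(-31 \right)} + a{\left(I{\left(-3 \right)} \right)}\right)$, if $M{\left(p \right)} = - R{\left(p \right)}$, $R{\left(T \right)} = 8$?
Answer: $\frac{11781}{2} \approx 5890.5$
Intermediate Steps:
$I{\left(s \right)} = 1 - \frac{s}{2}$ ($I{\left(s \right)} = 1 + \frac{\left(-1\right) s}{2} = 1 - \frac{s}{2}$)
$a{\left(t \right)} = 9 + t$ ($a{\left(t \right)} = 4 + \left(t + 5\right) = 4 + \left(5 + t\right) = 9 + t$)
$M{\left(p \right)} = -8$ ($M{\left(p \right)} = \left(-1\right) 8 = -8$)
$\left(1672 + N{\left(-10 - 5 \right)}\right) \left(M{\left(-31 \right)} + a{\left(I{\left(-3 \right)} \right)}\right) = \left(1672 + 11\right) \left(-8 + \left(9 + \left(1 - - \frac{3}{2}\right)\right)\right) = 1683 \left(-8 + \left(9 + \left(1 + \frac{3}{2}\right)\right)\right) = 1683 \left(-8 + \left(9 + \frac{5}{2}\right)\right) = 1683 \left(-8 + \frac{23}{2}\right) = 1683 \cdot \frac{7}{2} = \frac{11781}{2}$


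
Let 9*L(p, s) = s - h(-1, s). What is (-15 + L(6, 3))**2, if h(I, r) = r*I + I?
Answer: 16384/81 ≈ 202.27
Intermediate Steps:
h(I, r) = I + I*r (h(I, r) = I*r + I = I + I*r)
L(p, s) = 1/9 + 2*s/9 (L(p, s) = (s - (-1)*(1 + s))/9 = (s - (-1 - s))/9 = (s + (1 + s))/9 = (1 + 2*s)/9 = 1/9 + 2*s/9)
(-15 + L(6, 3))**2 = (-15 + (1/9 + (2/9)*3))**2 = (-15 + (1/9 + 2/3))**2 = (-15 + 7/9)**2 = (-128/9)**2 = 16384/81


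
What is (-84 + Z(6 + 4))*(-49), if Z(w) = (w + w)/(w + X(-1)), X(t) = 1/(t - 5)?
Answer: 236964/59 ≈ 4016.3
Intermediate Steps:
X(t) = 1/(-5 + t)
Z(w) = 2*w/(-⅙ + w) (Z(w) = (w + w)/(w + 1/(-5 - 1)) = (2*w)/(w + 1/(-6)) = (2*w)/(w - ⅙) = (2*w)/(-⅙ + w) = 2*w/(-⅙ + w))
(-84 + Z(6 + 4))*(-49) = (-84 + 12*(6 + 4)/(-1 + 6*(6 + 4)))*(-49) = (-84 + 12*10/(-1 + 6*10))*(-49) = (-84 + 12*10/(-1 + 60))*(-49) = (-84 + 12*10/59)*(-49) = (-84 + 12*10*(1/59))*(-49) = (-84 + 120/59)*(-49) = -4836/59*(-49) = 236964/59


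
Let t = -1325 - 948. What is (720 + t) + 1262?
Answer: -291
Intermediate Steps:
t = -2273
(720 + t) + 1262 = (720 - 2273) + 1262 = -1553 + 1262 = -291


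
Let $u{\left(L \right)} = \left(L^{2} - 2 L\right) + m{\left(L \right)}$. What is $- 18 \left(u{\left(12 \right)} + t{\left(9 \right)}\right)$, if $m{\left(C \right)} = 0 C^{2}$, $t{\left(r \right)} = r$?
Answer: $-2322$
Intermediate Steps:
$m{\left(C \right)} = 0$
$u{\left(L \right)} = L^{2} - 2 L$ ($u{\left(L \right)} = \left(L^{2} - 2 L\right) + 0 = L^{2} - 2 L$)
$- 18 \left(u{\left(12 \right)} + t{\left(9 \right)}\right) = - 18 \left(12 \left(-2 + 12\right) + 9\right) = - 18 \left(12 \cdot 10 + 9\right) = - 18 \left(120 + 9\right) = \left(-18\right) 129 = -2322$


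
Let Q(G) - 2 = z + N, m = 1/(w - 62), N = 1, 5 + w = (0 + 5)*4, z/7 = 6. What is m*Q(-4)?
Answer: -45/47 ≈ -0.95745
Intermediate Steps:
z = 42 (z = 7*6 = 42)
w = 15 (w = -5 + (0 + 5)*4 = -5 + 5*4 = -5 + 20 = 15)
m = -1/47 (m = 1/(15 - 62) = 1/(-47) = -1/47 ≈ -0.021277)
Q(G) = 45 (Q(G) = 2 + (42 + 1) = 2 + 43 = 45)
m*Q(-4) = -1/47*45 = -45/47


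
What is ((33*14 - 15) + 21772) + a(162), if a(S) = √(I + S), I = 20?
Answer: 22219 + √182 ≈ 22233.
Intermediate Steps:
a(S) = √(20 + S)
((33*14 - 15) + 21772) + a(162) = ((33*14 - 15) + 21772) + √(20 + 162) = ((462 - 15) + 21772) + √182 = (447 + 21772) + √182 = 22219 + √182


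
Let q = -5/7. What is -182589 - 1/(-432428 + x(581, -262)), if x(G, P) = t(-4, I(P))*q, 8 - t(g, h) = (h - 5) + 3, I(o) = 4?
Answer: -552701650307/3027026 ≈ -1.8259e+5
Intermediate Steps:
t(g, h) = 10 - h (t(g, h) = 8 - ((h - 5) + 3) = 8 - ((-5 + h) + 3) = 8 - (-2 + h) = 8 + (2 - h) = 10 - h)
q = -5/7 (q = -5*⅐ = -5/7 ≈ -0.71429)
x(G, P) = -30/7 (x(G, P) = (10 - 1*4)*(-5/7) = (10 - 4)*(-5/7) = 6*(-5/7) = -30/7)
-182589 - 1/(-432428 + x(581, -262)) = -182589 - 1/(-432428 - 30/7) = -182589 - 1/(-3027026/7) = -182589 - 1*(-7/3027026) = -182589 + 7/3027026 = -552701650307/3027026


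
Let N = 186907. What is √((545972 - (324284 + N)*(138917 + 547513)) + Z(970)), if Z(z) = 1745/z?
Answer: I*√13206332851590782/194 ≈ 5.9237e+5*I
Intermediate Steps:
√((545972 - (324284 + N)*(138917 + 547513)) + Z(970)) = √((545972 - (324284 + 186907)*(138917 + 547513)) + 1745/970) = √((545972 - 511191*686430) + 1745*(1/970)) = √((545972 - 1*350896838130) + 349/194) = √((545972 - 350896838130) + 349/194) = √(-350896292158 + 349/194) = √(-68073880678303/194) = I*√13206332851590782/194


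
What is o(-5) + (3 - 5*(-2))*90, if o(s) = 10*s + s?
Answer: 1115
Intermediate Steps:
o(s) = 11*s
o(-5) + (3 - 5*(-2))*90 = 11*(-5) + (3 - 5*(-2))*90 = -55 + (3 + 10)*90 = -55 + 13*90 = -55 + 1170 = 1115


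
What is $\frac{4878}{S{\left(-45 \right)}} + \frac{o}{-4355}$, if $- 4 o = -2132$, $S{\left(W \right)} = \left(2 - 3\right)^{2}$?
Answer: $\frac{1634089}{335} \approx 4877.9$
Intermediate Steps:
$S{\left(W \right)} = 1$ ($S{\left(W \right)} = \left(-1\right)^{2} = 1$)
$o = 533$ ($o = \left(- \frac{1}{4}\right) \left(-2132\right) = 533$)
$\frac{4878}{S{\left(-45 \right)}} + \frac{o}{-4355} = \frac{4878}{1} + \frac{533}{-4355} = 4878 \cdot 1 + 533 \left(- \frac{1}{4355}\right) = 4878 - \frac{41}{335} = \frac{1634089}{335}$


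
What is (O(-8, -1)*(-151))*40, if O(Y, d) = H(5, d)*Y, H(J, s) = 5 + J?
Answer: 483200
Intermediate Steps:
O(Y, d) = 10*Y (O(Y, d) = (5 + 5)*Y = 10*Y)
(O(-8, -1)*(-151))*40 = ((10*(-8))*(-151))*40 = -80*(-151)*40 = 12080*40 = 483200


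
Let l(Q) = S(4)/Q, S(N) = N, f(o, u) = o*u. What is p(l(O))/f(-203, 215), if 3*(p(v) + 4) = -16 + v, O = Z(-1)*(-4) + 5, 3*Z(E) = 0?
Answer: 136/654675 ≈ 0.00020774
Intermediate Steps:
Z(E) = 0 (Z(E) = (1/3)*0 = 0)
O = 5 (O = 0*(-4) + 5 = 0 + 5 = 5)
l(Q) = 4/Q
p(v) = -28/3 + v/3 (p(v) = -4 + (-16 + v)/3 = -4 + (-16/3 + v/3) = -28/3 + v/3)
p(l(O))/f(-203, 215) = (-28/3 + (4/5)/3)/((-203*215)) = (-28/3 + (4*(1/5))/3)/(-43645) = (-28/3 + (1/3)*(4/5))*(-1/43645) = (-28/3 + 4/15)*(-1/43645) = -136/15*(-1/43645) = 136/654675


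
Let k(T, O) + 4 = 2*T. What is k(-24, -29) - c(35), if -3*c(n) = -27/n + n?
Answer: -4262/105 ≈ -40.590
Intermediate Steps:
k(T, O) = -4 + 2*T
c(n) = 9/n - n/3 (c(n) = -(-27/n + n)/3 = -(n - 27/n)/3 = 9/n - n/3)
k(-24, -29) - c(35) = (-4 + 2*(-24)) - (9/35 - 1/3*35) = (-4 - 48) - (9*(1/35) - 35/3) = -52 - (9/35 - 35/3) = -52 - 1*(-1198/105) = -52 + 1198/105 = -4262/105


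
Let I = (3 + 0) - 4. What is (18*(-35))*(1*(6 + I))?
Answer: -3150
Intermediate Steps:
I = -1 (I = 3 - 4 = -1)
(18*(-35))*(1*(6 + I)) = (18*(-35))*(1*(6 - 1)) = -630*5 = -3150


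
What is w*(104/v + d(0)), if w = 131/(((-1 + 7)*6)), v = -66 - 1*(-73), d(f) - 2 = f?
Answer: 7729/126 ≈ 61.341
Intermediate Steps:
d(f) = 2 + f
v = 7 (v = -66 + 73 = 7)
w = 131/36 (w = 131/((6*6)) = 131/36 ≈ 3.6389)
w*(104/v + d(0)) = 131*(104/7 + (2 + 0))/36 = 131*(104*(⅐) + 2)/36 = 131*(104/7 + 2)/36 = (131/36)*(118/7) = 7729/126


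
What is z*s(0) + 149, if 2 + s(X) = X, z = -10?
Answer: 169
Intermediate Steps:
s(X) = -2 + X
z*s(0) + 149 = -10*(-2 + 0) + 149 = -10*(-2) + 149 = 20 + 149 = 169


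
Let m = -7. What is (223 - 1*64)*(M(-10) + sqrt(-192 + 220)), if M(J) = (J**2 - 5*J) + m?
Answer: 22737 + 318*sqrt(7) ≈ 23578.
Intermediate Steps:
M(J) = -7 + J**2 - 5*J (M(J) = (J**2 - 5*J) - 7 = -7 + J**2 - 5*J)
(223 - 1*64)*(M(-10) + sqrt(-192 + 220)) = (223 - 1*64)*((-7 + (-10)**2 - 5*(-10)) + sqrt(-192 + 220)) = (223 - 64)*((-7 + 100 + 50) + sqrt(28)) = 159*(143 + 2*sqrt(7)) = 22737 + 318*sqrt(7)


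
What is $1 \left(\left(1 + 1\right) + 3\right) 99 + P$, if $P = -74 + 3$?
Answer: $424$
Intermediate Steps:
$P = -71$
$1 \left(\left(1 + 1\right) + 3\right) 99 + P = 1 \left(\left(1 + 1\right) + 3\right) 99 - 71 = 1 \left(2 + 3\right) 99 - 71 = 1 \cdot 5 \cdot 99 - 71 = 5 \cdot 99 - 71 = 495 - 71 = 424$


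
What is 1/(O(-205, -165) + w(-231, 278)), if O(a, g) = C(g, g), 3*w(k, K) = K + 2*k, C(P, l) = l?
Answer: -3/679 ≈ -0.0044183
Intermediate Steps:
w(k, K) = K/3 + 2*k/3 (w(k, K) = (K + 2*k)/3 = K/3 + 2*k/3)
O(a, g) = g
1/(O(-205, -165) + w(-231, 278)) = 1/(-165 + ((⅓)*278 + (⅔)*(-231))) = 1/(-165 + (278/3 - 154)) = 1/(-165 - 184/3) = 1/(-679/3) = -3/679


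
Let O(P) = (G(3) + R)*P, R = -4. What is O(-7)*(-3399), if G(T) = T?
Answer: -23793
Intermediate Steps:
O(P) = -P (O(P) = (3 - 4)*P = -P)
O(-7)*(-3399) = -1*(-7)*(-3399) = 7*(-3399) = -23793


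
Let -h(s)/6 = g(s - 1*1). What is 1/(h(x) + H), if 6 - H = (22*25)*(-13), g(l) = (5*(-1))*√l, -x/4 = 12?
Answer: 1789/12813109 - 105*I/25626218 ≈ 0.00013962 - 4.0974e-6*I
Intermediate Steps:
x = -48 (x = -4*12 = -48)
g(l) = -5*√l
H = 7156 (H = 6 - 22*25*(-13) = 6 - 550*(-13) = 6 - 1*(-7150) = 6 + 7150 = 7156)
h(s) = 30*√(-1 + s) (h(s) = -(-30)*√(s - 1*1) = -(-30)*√(s - 1) = -(-30)*√(-1 + s) = 30*√(-1 + s))
1/(h(x) + H) = 1/(30*√(-1 - 48) + 7156) = 1/(30*√(-49) + 7156) = 1/(30*(7*I) + 7156) = 1/(210*I + 7156) = 1/(7156 + 210*I) = (7156 - 210*I)/51252436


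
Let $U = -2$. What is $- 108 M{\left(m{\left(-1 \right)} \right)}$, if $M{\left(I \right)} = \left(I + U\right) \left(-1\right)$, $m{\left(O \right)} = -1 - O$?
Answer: $-216$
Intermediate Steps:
$M{\left(I \right)} = 2 - I$ ($M{\left(I \right)} = \left(I - 2\right) \left(-1\right) = \left(-2 + I\right) \left(-1\right) = 2 - I$)
$- 108 M{\left(m{\left(-1 \right)} \right)} = - 108 \left(2 - \left(-1 - -1\right)\right) = - 108 \left(2 - \left(-1 + 1\right)\right) = - 108 \left(2 - 0\right) = - 108 \left(2 + 0\right) = \left(-108\right) 2 = -216$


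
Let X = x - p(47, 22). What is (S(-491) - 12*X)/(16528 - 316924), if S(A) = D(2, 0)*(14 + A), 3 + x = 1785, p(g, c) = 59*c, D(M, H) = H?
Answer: 484/25033 ≈ 0.019334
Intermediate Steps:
x = 1782 (x = -3 + 1785 = 1782)
S(A) = 0 (S(A) = 0*(14 + A) = 0)
X = 484 (X = 1782 - 59*22 = 1782 - 1*1298 = 1782 - 1298 = 484)
(S(-491) - 12*X)/(16528 - 316924) = (0 - 12*484)/(16528 - 316924) = (0 - 5808)/(-300396) = -5808*(-1/300396) = 484/25033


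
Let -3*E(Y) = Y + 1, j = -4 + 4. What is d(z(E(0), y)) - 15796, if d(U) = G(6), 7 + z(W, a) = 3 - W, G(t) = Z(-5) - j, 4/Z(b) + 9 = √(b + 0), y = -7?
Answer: -679246/43 - 2*I*√5/43 ≈ -15796.0 - 0.104*I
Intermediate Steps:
j = 0
Z(b) = 4/(-9 + √b) (Z(b) = 4/(-9 + √(b + 0)) = 4/(-9 + √b))
E(Y) = -⅓ - Y/3 (E(Y) = -(Y + 1)/3 = -(1 + Y)/3 = -⅓ - Y/3)
G(t) = 4/(-9 + I*√5) (G(t) = 4/(-9 + √(-5)) - 1*0 = 4/(-9 + I*√5) + 0 = 4/(-9 + I*√5))
z(W, a) = -4 - W (z(W, a) = -7 + (3 - W) = -4 - W)
d(U) = -18/43 - 2*I*√5/43
d(z(E(0), y)) - 15796 = (-18/43 - 2*I*√5/43) - 15796 = -679246/43 - 2*I*√5/43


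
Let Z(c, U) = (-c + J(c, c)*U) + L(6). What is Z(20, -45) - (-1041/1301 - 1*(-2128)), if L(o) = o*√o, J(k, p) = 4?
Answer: -3027687/1301 + 6*√6 ≈ -2312.5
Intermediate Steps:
L(o) = o^(3/2)
Z(c, U) = -c + 4*U + 6*√6 (Z(c, U) = (-c + 4*U) + 6^(3/2) = (-c + 4*U) + 6*√6 = -c + 4*U + 6*√6)
Z(20, -45) - (-1041/1301 - 1*(-2128)) = (-1*20 + 4*(-45) + 6*√6) - (-1041/1301 - 1*(-2128)) = (-20 - 180 + 6*√6) - (-1041*1/1301 + 2128) = (-200 + 6*√6) - (-1041/1301 + 2128) = (-200 + 6*√6) - 1*2767487/1301 = (-200 + 6*√6) - 2767487/1301 = -3027687/1301 + 6*√6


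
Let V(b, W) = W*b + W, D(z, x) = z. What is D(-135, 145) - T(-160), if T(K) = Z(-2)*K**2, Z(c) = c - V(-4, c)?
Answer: 204665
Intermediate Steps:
V(b, W) = W + W*b
Z(c) = 4*c (Z(c) = c - c*(1 - 4) = c - c*(-3) = c - (-3)*c = c + 3*c = 4*c)
T(K) = -8*K**2 (T(K) = (4*(-2))*K**2 = -8*K**2)
D(-135, 145) - T(-160) = -135 - (-8)*(-160)**2 = -135 - (-8)*25600 = -135 - 1*(-204800) = -135 + 204800 = 204665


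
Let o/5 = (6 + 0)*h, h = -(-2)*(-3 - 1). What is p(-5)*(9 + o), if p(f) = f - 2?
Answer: 1617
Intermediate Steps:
p(f) = -2 + f
h = -8 (h = -(-2)*(-4) = -1*8 = -8)
o = -240 (o = 5*((6 + 0)*(-8)) = 5*(6*(-8)) = 5*(-48) = -240)
p(-5)*(9 + o) = (-2 - 5)*(9 - 240) = -7*(-231) = 1617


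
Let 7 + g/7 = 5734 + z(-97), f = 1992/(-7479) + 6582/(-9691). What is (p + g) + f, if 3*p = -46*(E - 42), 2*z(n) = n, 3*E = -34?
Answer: 653379277459/16106442 ≈ 40566.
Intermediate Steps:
E = -34/3 (E = (⅓)*(-34) = -34/3 ≈ -11.333)
z(n) = n/2
f = -22843750/24159663 (f = 1992*(-1/7479) + 6582*(-1/9691) = -664/2493 - 6582/9691 = -22843750/24159663 ≈ -0.94553)
g = 79499/2 (g = -49 + 7*(5734 + (½)*(-97)) = -49 + 7*(5734 - 97/2) = -49 + 7*(11371/2) = -49 + 79597/2 = 79499/2 ≈ 39750.)
p = 7360/9 (p = (-46*(-34/3 - 42))/3 = (-46*(-160/3))/3 = (⅓)*(7360/3) = 7360/9 ≈ 817.78)
(p + g) + f = (7360/9 + 79499/2) - 22843750/24159663 = 730211/18 - 22843750/24159663 = 653379277459/16106442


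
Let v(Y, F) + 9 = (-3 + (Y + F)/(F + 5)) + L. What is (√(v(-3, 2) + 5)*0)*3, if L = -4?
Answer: 0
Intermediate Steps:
v(Y, F) = -16 + (F + Y)/(5 + F) (v(Y, F) = -9 + ((-3 + (Y + F)/(F + 5)) - 4) = -9 + ((-3 + (F + Y)/(5 + F)) - 4) = -9 + (-7 + (F + Y)/(5 + F)) = -16 + (F + Y)/(5 + F))
(√(v(-3, 2) + 5)*0)*3 = (√((-80 - 3 - 15*2)/(5 + 2) + 5)*0)*3 = (√((-80 - 3 - 30)/7 + 5)*0)*3 = (√((⅐)*(-113) + 5)*0)*3 = (√(-113/7 + 5)*0)*3 = (√(-78/7)*0)*3 = ((I*√546/7)*0)*3 = 0*3 = 0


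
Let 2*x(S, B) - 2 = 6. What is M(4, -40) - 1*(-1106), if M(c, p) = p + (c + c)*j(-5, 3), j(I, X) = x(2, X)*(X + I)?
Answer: 1002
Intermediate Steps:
x(S, B) = 4 (x(S, B) = 1 + (½)*6 = 1 + 3 = 4)
j(I, X) = 4*I + 4*X (j(I, X) = 4*(X + I) = 4*(I + X) = 4*I + 4*X)
M(c, p) = p - 16*c (M(c, p) = p + (c + c)*(4*(-5) + 4*3) = p + (2*c)*(-20 + 12) = p + (2*c)*(-8) = p - 16*c)
M(4, -40) - 1*(-1106) = (-40 - 16*4) - 1*(-1106) = (-40 - 64) + 1106 = -104 + 1106 = 1002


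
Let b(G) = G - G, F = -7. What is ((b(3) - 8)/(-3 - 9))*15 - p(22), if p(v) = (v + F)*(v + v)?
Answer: -650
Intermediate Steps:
b(G) = 0
p(v) = 2*v*(-7 + v) (p(v) = (v - 7)*(v + v) = (-7 + v)*(2*v) = 2*v*(-7 + v))
((b(3) - 8)/(-3 - 9))*15 - p(22) = ((0 - 8)/(-3 - 9))*15 - 2*22*(-7 + 22) = -8/(-12)*15 - 2*22*15 = -8*(-1/12)*15 - 1*660 = (⅔)*15 - 660 = 10 - 660 = -650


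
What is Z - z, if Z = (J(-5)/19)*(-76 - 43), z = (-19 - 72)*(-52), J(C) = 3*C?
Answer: -88123/19 ≈ -4638.1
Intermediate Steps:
z = 4732 (z = -91*(-52) = 4732)
Z = 1785/19 (Z = ((3*(-5))/19)*(-76 - 43) = -15*1/19*(-119) = -15/19*(-119) = 1785/19 ≈ 93.947)
Z - z = 1785/19 - 1*4732 = 1785/19 - 4732 = -88123/19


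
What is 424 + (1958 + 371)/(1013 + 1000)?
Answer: 855841/2013 ≈ 425.16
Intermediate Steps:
424 + (1958 + 371)/(1013 + 1000) = 424 + 2329/2013 = 855841/2013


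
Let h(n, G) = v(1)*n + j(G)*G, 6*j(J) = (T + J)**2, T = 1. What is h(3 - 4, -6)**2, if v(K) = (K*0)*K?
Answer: 625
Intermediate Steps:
v(K) = 0 (v(K) = 0*K = 0)
j(J) = (1 + J)**2/6
h(n, G) = G*(1 + G)**2/6 (h(n, G) = 0*n + ((1 + G)**2/6)*G = 0 + G*(1 + G)**2/6 = G*(1 + G)**2/6)
h(3 - 4, -6)**2 = ((1/6)*(-6)*(1 - 6)**2)**2 = ((1/6)*(-6)*(-5)**2)**2 = ((1/6)*(-6)*25)**2 = (-25)**2 = 625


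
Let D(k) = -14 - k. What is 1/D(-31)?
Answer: 1/17 ≈ 0.058824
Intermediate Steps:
1/D(-31) = 1/(-14 - 1*(-31)) = 1/(-14 + 31) = 1/17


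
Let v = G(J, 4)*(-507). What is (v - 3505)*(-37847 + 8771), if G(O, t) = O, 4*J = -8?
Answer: 72428316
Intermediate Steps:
J = -2 (J = (1/4)*(-8) = -2)
v = 1014 (v = -2*(-507) = 1014)
(v - 3505)*(-37847 + 8771) = (1014 - 3505)*(-37847 + 8771) = -2491*(-29076) = 72428316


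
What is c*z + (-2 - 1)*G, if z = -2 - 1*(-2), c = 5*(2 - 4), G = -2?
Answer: 6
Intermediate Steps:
c = -10 (c = 5*(-2) = -10)
z = 0 (z = -2 + 2 = 0)
c*z + (-2 - 1)*G = -10*0 + (-2 - 1)*(-2) = 0 - 3*(-2) = 0 + 6 = 6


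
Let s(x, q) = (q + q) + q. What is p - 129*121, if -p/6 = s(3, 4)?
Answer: -15681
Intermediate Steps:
s(x, q) = 3*q (s(x, q) = 2*q + q = 3*q)
p = -72 (p = -18*4 = -6*12 = -72)
p - 129*121 = -72 - 129*121 = -72 - 15609 = -15681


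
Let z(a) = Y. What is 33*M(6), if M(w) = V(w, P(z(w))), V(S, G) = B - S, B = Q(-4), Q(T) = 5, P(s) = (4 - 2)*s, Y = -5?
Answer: -33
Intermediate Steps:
z(a) = -5
P(s) = 2*s
B = 5
V(S, G) = 5 - S
M(w) = 5 - w
33*M(6) = 33*(5 - 1*6) = 33*(5 - 6) = 33*(-1) = -33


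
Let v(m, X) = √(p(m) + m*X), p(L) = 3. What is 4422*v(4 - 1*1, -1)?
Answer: 0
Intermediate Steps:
v(m, X) = √(3 + X*m) (v(m, X) = √(3 + m*X) = √(3 + X*m))
4422*v(4 - 1*1, -1) = 4422*√(3 - (4 - 1*1)) = 4422*√(3 - (4 - 1)) = 4422*√(3 - 1*3) = 4422*√(3 - 3) = 4422*√0 = 4422*0 = 0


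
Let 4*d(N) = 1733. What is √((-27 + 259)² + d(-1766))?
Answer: √217029/2 ≈ 232.93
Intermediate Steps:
d(N) = 1733/4 (d(N) = (¼)*1733 = 1733/4)
√((-27 + 259)² + d(-1766)) = √((-27 + 259)² + 1733/4) = √(232² + 1733/4) = √(53824 + 1733/4) = √(217029/4) = √217029/2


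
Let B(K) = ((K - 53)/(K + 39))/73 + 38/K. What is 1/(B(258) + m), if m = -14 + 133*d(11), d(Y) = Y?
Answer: 932283/1351024195 ≈ 0.00069006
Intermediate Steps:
B(K) = 38/K + (-53 + K)/(73*(39 + K)) (B(K) = ((-53 + K)/(39 + K))*(1/73) + 38/K = (-53 + K)/(73*(39 + K)) + 38/K = 38/K + (-53 + K)/(73*(39 + K)))
m = 1449 (m = -14 + 133*11 = -14 + 1463 = 1449)
1/(B(258) + m) = 1/((1/73)*(108186 + 258² + 2721*258)/(258*(39 + 258)) + 1449) = 1/((1/73)*(1/258)*(108186 + 66564 + 702018)/297 + 1449) = 1/((1/73)*(1/258)*(1/297)*876768 + 1449) = 1/(146128/932283 + 1449) = 1/(1351024195/932283) = 932283/1351024195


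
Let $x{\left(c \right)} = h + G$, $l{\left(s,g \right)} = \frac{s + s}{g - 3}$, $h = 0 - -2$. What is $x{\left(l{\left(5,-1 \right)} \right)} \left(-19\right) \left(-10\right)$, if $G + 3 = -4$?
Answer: $-950$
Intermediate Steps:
$h = 2$ ($h = 0 + 2 = 2$)
$l{\left(s,g \right)} = \frac{2 s}{-3 + g}$
$G = -7$ ($G = -3 - 4 = -7$)
$x{\left(c \right)} = -5$ ($x{\left(c \right)} = 2 - 7 = -5$)
$x{\left(l{\left(5,-1 \right)} \right)} \left(-19\right) \left(-10\right) = \left(-5\right) \left(-19\right) \left(-10\right) = 95 \left(-10\right) = -950$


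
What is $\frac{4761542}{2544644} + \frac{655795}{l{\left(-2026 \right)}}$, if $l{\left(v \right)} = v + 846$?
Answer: $- \frac{83157309621}{150133996} \approx -553.89$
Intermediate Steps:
$l{\left(v \right)} = 846 + v$
$\frac{4761542}{2544644} + \frac{655795}{l{\left(-2026 \right)}} = \frac{4761542}{2544644} + \frac{655795}{846 - 2026} = 4761542 \cdot \frac{1}{2544644} + \frac{655795}{-1180} = \frac{2380771}{1272322} + 655795 \left(- \frac{1}{1180}\right) = \frac{2380771}{1272322} - \frac{131159}{236} = - \frac{83157309621}{150133996}$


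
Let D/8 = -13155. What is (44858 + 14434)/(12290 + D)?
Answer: -29646/46475 ≈ -0.63789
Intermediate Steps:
D = -105240 (D = 8*(-13155) = -105240)
(44858 + 14434)/(12290 + D) = (44858 + 14434)/(12290 - 105240) = 59292/(-92950) = 59292*(-1/92950) = -29646/46475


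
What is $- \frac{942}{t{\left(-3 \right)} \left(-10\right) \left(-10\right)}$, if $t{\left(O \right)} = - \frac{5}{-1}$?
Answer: $- \frac{471}{250} \approx -1.884$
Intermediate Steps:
$t{\left(O \right)} = 5$ ($t{\left(O \right)} = \left(-5\right) \left(-1\right) = 5$)
$- \frac{942}{t{\left(-3 \right)} \left(-10\right) \left(-10\right)} = - \frac{942}{5 \left(-10\right) \left(-10\right)} = - \frac{942}{\left(-50\right) \left(-10\right)} = - \frac{942}{500} = \left(-942\right) \frac{1}{500} = - \frac{471}{250}$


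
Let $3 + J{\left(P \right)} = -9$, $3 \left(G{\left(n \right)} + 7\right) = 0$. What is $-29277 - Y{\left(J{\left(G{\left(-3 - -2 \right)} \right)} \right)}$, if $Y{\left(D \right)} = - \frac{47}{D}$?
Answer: $- \frac{351371}{12} \approx -29281.0$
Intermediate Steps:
$G{\left(n \right)} = -7$ ($G{\left(n \right)} = -7 + \frac{1}{3} \cdot 0 = -7 + 0 = -7$)
$J{\left(P \right)} = -12$ ($J{\left(P \right)} = -3 - 9 = -12$)
$-29277 - Y{\left(J{\left(G{\left(-3 - -2 \right)} \right)} \right)} = -29277 - - \frac{47}{-12} = -29277 - \left(-47\right) \left(- \frac{1}{12}\right) = -29277 - \frac{47}{12} = - \frac{351371}{12}$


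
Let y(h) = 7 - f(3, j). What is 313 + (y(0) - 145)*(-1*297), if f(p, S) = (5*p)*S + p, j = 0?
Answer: 42190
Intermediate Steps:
f(p, S) = p + 5*S*p (f(p, S) = 5*S*p + p = p + 5*S*p)
y(h) = 4 (y(h) = 7 - 3*(1 + 5*0) = 7 - 3*(1 + 0) = 7 - 3 = 4)
313 + (y(0) - 145)*(-1*297) = 313 + (4 - 145)*(-1*297) = 313 - 141*(-297) = 313 + 41877 = 42190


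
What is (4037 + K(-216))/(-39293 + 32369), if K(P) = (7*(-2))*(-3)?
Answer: -4079/6924 ≈ -0.58911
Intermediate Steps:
K(P) = 42 (K(P) = -14*(-3) = 42)
(4037 + K(-216))/(-39293 + 32369) = (4037 + 42)/(-39293 + 32369) = 4079/(-6924) = 4079*(-1/6924) = -4079/6924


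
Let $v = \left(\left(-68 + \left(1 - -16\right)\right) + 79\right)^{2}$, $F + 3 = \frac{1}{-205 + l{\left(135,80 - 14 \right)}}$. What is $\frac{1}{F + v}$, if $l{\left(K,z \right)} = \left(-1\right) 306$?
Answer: $\frac{511}{399090} \approx 0.0012804$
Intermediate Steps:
$l{\left(K,z \right)} = -306$
$F = - \frac{1534}{511}$ ($F = -3 + \frac{1}{-205 - 306} = -3 + \frac{1}{-511} = -3 - \frac{1}{511} = - \frac{1534}{511} \approx -3.002$)
$v = 784$ ($v = \left(\left(-68 + \left(1 + 16\right)\right) + 79\right)^{2} = \left(\left(-68 + 17\right) + 79\right)^{2} = \left(-51 + 79\right)^{2} = 28^{2} = 784$)
$\frac{1}{F + v} = \frac{1}{- \frac{1534}{511} + 784} = \frac{1}{\frac{399090}{511}} = \frac{511}{399090}$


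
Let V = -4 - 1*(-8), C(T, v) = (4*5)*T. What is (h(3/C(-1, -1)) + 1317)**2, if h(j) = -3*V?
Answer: 1703025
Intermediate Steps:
C(T, v) = 20*T
V = 4 (V = -4 + 8 = 4)
h(j) = -12 (h(j) = -3*4 = -12)
(h(3/C(-1, -1)) + 1317)**2 = (-12 + 1317)**2 = 1305**2 = 1703025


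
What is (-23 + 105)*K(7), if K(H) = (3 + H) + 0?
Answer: 820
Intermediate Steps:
K(H) = 3 + H
(-23 + 105)*K(7) = (-23 + 105)*(3 + 7) = 82*10 = 820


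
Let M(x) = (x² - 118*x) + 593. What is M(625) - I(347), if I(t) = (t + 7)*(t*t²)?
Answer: -14790483274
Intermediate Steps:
I(t) = t³*(7 + t) (I(t) = (7 + t)*t³ = t³*(7 + t))
M(x) = 593 + x² - 118*x
M(625) - I(347) = (593 + 625² - 118*625) - 347³*(7 + 347) = (593 + 390625 - 73750) - 41781923*354 = 317468 - 1*14790800742 = 317468 - 14790800742 = -14790483274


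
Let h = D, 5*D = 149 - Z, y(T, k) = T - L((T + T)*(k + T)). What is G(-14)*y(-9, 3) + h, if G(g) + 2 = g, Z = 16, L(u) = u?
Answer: 9493/5 ≈ 1898.6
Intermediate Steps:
y(T, k) = T - 2*T*(T + k) (y(T, k) = T - (T + T)*(k + T) = T - 2*T*(T + k))
G(g) = -2 + g
D = 133/5 (D = (149 - 1*16)/5 = (149 - 16)/5 = (1/5)*133 = 133/5 ≈ 26.600)
h = 133/5 ≈ 26.600
G(-14)*y(-9, 3) + h = (-2 - 14)*(-9*(1 - 2*(-9) - 2*3)) + 133/5 = -(-144)*(1 + 18 - 6) + 133/5 = -(-144)*13 + 133/5 = -16*(-117) + 133/5 = 1872 + 133/5 = 9493/5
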